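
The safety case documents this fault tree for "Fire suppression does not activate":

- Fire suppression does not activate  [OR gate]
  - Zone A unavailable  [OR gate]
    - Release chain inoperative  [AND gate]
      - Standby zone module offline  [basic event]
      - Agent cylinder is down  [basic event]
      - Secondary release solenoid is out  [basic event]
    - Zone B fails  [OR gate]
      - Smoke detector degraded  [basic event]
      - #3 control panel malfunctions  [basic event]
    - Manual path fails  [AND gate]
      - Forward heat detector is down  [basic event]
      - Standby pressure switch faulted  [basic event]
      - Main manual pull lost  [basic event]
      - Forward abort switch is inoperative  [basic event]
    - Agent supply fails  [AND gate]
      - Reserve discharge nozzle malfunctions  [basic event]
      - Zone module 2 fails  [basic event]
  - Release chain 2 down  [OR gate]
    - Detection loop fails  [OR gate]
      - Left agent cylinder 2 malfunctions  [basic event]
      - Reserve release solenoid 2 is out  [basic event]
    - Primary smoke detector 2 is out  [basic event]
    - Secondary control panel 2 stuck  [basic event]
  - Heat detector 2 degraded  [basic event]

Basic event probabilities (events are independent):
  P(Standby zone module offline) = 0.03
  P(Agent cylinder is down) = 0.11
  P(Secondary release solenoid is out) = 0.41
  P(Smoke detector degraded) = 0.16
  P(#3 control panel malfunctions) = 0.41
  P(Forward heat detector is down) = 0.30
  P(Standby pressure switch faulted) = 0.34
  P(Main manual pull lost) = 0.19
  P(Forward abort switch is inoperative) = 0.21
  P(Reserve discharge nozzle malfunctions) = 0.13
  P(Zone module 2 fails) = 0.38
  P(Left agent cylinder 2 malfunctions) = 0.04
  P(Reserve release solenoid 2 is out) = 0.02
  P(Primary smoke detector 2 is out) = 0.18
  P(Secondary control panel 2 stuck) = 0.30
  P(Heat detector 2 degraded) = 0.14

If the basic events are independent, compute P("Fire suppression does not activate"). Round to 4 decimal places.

0.7824

P(Release chain inoperative) [AND] = 0.03 × 0.11 × 0.41 = 0.001353
P(Zone B fails) [OR] = 1 − (1−0.16) × (1−0.41) = 0.504400
P(Manual path fails) [AND] = 0.30 × 0.34 × 0.19 × 0.21 = 0.004070
P(Agent supply fails) [AND] = 0.13 × 0.38 = 0.049400
P(Zone A unavailable) [OR] = 1 − (1−0.001353) × (1−0.504400) × (1−0.004070) × (1−0.049400) = 0.531435
P(Detection loop fails) [OR] = 1 − (1−0.04) × (1−0.02) = 0.059200
P(Release chain 2 down) [OR] = 1 − (1−0.059200) × (1−0.18) × (1−0.30) = 0.459981
P(Fire suppression does not activate) [OR] = 1 − (1−0.531435) × (1−0.459981) × (1−0.14) = 0.782391
Rounded to 4 decimal places: P(Fire suppression does not activate) ≈ 0.7824.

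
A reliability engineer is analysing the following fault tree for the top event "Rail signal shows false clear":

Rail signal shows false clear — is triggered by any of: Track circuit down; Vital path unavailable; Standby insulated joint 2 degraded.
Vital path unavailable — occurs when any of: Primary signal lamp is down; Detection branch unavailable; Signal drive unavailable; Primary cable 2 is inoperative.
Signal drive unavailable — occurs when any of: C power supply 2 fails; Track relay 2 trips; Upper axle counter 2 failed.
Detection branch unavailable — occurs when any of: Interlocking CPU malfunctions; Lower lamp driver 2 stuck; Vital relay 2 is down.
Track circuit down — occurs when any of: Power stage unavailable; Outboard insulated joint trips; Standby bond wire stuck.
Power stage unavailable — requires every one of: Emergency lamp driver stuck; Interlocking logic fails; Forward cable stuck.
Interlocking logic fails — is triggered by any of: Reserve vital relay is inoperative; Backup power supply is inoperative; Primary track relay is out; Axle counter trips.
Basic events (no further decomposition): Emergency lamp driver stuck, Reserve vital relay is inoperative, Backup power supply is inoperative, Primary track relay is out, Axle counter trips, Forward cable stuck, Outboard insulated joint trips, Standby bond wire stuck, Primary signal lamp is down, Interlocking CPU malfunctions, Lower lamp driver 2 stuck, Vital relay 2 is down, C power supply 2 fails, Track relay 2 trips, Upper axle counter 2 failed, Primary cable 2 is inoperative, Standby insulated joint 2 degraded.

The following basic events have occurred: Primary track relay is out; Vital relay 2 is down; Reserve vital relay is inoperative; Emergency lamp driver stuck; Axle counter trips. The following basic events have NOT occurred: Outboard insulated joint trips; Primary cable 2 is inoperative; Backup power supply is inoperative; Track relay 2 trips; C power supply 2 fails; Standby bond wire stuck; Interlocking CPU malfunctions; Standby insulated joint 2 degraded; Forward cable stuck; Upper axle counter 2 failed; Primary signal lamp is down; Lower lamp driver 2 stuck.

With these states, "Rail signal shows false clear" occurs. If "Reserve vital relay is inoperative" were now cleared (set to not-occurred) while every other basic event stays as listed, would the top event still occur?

Yes

Counterfactual: set "Reserve vital relay is inoperative" to not occurred.
Interlocking logic fails [OR]: Reserve vital relay is inoperative=not, Backup power supply is inoperative=not, Primary track relay is out=occurs, Axle counter trips=occurs → at least one input occurs → occurs.
Power stage unavailable [AND]: Emergency lamp driver stuck=occurs, Interlocking logic fails=occurs, Forward cable stuck=not → not all inputs occur → does not occur.
Track circuit down [OR]: Power stage unavailable=not, Outboard insulated joint trips=not, Standby bond wire stuck=not → no input occurs → does not occur.
Detection branch unavailable [OR]: Interlocking CPU malfunctions=not, Lower lamp driver 2 stuck=not, Vital relay 2 is down=occurs → at least one input occurs → occurs.
Signal drive unavailable [OR]: C power supply 2 fails=not, Track relay 2 trips=not, Upper axle counter 2 failed=not → no input occurs → does not occur.
Vital path unavailable [OR]: Primary signal lamp is down=not, Detection branch unavailable=occurs, Signal drive unavailable=not, Primary cable 2 is inoperative=not → at least one input occurs → occurs.
Rail signal shows false clear [OR]: Track circuit down=not, Vital path unavailable=occurs, Standby insulated joint 2 degraded=not → at least one input occurs → occurs.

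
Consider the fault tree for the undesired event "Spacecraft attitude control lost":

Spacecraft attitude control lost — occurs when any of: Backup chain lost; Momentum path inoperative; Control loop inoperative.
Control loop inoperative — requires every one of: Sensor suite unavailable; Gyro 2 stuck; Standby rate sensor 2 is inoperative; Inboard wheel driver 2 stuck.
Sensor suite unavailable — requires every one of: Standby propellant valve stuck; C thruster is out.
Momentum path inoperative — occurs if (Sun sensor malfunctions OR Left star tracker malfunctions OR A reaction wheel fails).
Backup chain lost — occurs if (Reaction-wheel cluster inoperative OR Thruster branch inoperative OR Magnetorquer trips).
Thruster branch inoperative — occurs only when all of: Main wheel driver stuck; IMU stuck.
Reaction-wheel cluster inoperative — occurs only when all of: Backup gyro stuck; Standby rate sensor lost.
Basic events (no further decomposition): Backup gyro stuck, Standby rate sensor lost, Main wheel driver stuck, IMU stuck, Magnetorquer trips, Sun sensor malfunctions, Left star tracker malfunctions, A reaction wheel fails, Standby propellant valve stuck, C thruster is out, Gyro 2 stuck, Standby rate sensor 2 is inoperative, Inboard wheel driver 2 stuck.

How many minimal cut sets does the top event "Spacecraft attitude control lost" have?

Reaction-wheel cluster inoperative [AND]: one cut set from each child combined → 1 × 1 = 1 cut set(s).
Thruster branch inoperative [AND]: one cut set from each child combined → 1 × 1 = 1 cut set(s).
Backup chain lost [OR]: union of children's cut sets → 3 cut set(s).
Momentum path inoperative [OR]: union of children's cut sets → 3 cut set(s).
Sensor suite unavailable [AND]: one cut set from each child combined → 1 × 1 = 1 cut set(s).
Control loop inoperative [AND]: one cut set from each child combined → 1 × 1 × 1 × 1 = 1 cut set(s).
Spacecraft attitude control lost [OR]: union of children's cut sets → 7 cut set(s).
Minimal cut sets: {Backup gyro stuck, Standby rate sensor lost}; {IMU stuck, Main wheel driver stuck}; {Magnetorquer trips}; {Sun sensor malfunctions}; {Left star tracker malfunctions}; {A reaction wheel fails}; {C thruster is out, Gyro 2 stuck, Inboard wheel driver 2 stuck, Standby propellant valve stuck, Standby rate sensor 2 is inoperative}.

7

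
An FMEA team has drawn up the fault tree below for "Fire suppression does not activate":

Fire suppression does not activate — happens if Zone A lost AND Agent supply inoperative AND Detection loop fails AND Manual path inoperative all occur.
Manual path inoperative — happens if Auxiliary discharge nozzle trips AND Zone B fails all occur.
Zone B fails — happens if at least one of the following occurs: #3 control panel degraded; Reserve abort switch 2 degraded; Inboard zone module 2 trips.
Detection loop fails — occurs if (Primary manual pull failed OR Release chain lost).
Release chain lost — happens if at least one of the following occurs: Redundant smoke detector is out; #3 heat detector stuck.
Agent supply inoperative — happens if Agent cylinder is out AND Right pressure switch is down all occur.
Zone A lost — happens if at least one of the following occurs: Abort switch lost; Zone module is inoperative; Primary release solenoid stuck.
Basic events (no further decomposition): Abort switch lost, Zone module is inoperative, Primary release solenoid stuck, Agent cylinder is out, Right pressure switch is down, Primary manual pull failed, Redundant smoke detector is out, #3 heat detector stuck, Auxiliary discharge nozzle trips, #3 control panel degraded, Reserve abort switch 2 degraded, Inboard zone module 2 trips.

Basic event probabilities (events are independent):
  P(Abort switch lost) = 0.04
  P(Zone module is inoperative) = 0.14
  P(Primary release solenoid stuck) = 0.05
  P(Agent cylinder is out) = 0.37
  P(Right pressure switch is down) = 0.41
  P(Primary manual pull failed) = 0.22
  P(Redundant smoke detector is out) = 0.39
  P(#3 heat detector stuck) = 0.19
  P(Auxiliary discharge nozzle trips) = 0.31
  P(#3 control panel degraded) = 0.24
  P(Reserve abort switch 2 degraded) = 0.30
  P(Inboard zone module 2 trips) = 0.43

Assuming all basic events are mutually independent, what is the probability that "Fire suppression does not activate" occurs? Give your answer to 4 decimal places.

P(Zone A lost) [OR] = 1 − (1−0.04) × (1−0.14) × (1−0.05) = 0.215680
P(Agent supply inoperative) [AND] = 0.37 × 0.41 = 0.151700
P(Release chain lost) [OR] = 1 − (1−0.39) × (1−0.19) = 0.505900
P(Detection loop fails) [OR] = 1 − (1−0.22) × (1−0.505900) = 0.614602
P(Zone B fails) [OR] = 1 − (1−0.24) × (1−0.30) × (1−0.43) = 0.696760
P(Manual path inoperative) [AND] = 0.31 × 0.696760 = 0.215996
P(Fire suppression does not activate) [AND] = 0.215680 × 0.151700 × 0.614602 × 0.215996 = 0.004343
Rounded to 4 decimal places: P(Fire suppression does not activate) ≈ 0.0043.

0.0043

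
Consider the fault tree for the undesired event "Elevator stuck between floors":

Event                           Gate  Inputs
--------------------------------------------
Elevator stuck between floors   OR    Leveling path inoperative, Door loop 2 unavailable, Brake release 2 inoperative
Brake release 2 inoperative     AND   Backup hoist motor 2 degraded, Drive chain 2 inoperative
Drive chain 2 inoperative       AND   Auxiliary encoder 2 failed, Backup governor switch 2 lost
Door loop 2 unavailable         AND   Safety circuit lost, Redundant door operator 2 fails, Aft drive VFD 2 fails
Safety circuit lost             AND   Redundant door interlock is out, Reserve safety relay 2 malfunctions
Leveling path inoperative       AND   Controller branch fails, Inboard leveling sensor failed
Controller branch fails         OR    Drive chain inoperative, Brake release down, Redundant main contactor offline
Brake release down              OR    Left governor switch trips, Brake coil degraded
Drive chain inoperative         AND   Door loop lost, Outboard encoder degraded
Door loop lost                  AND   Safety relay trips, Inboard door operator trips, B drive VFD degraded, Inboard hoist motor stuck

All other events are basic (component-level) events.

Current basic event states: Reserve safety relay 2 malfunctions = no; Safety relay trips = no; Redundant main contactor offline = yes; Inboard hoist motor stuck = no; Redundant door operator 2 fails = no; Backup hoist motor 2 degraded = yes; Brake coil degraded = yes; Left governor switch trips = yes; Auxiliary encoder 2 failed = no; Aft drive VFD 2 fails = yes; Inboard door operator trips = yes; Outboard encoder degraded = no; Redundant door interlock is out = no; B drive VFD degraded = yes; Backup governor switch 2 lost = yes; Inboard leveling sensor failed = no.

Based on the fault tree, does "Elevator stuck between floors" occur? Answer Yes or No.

Door loop lost [AND]: Safety relay trips=not, Inboard door operator trips=occurs, B drive VFD degraded=occurs, Inboard hoist motor stuck=not → not all inputs occur → does not occur.
Drive chain inoperative [AND]: Door loop lost=not, Outboard encoder degraded=not → not all inputs occur → does not occur.
Brake release down [OR]: Left governor switch trips=occurs, Brake coil degraded=occurs → at least one input occurs → occurs.
Controller branch fails [OR]: Drive chain inoperative=not, Brake release down=occurs, Redundant main contactor offline=occurs → at least one input occurs → occurs.
Leveling path inoperative [AND]: Controller branch fails=occurs, Inboard leveling sensor failed=not → not all inputs occur → does not occur.
Safety circuit lost [AND]: Redundant door interlock is out=not, Reserve safety relay 2 malfunctions=not → not all inputs occur → does not occur.
Door loop 2 unavailable [AND]: Safety circuit lost=not, Redundant door operator 2 fails=not, Aft drive VFD 2 fails=occurs → not all inputs occur → does not occur.
Drive chain 2 inoperative [AND]: Auxiliary encoder 2 failed=not, Backup governor switch 2 lost=occurs → not all inputs occur → does not occur.
Brake release 2 inoperative [AND]: Backup hoist motor 2 degraded=occurs, Drive chain 2 inoperative=not → not all inputs occur → does not occur.
Elevator stuck between floors [OR]: Leveling path inoperative=not, Door loop 2 unavailable=not, Brake release 2 inoperative=not → no input occurs → does not occur.

No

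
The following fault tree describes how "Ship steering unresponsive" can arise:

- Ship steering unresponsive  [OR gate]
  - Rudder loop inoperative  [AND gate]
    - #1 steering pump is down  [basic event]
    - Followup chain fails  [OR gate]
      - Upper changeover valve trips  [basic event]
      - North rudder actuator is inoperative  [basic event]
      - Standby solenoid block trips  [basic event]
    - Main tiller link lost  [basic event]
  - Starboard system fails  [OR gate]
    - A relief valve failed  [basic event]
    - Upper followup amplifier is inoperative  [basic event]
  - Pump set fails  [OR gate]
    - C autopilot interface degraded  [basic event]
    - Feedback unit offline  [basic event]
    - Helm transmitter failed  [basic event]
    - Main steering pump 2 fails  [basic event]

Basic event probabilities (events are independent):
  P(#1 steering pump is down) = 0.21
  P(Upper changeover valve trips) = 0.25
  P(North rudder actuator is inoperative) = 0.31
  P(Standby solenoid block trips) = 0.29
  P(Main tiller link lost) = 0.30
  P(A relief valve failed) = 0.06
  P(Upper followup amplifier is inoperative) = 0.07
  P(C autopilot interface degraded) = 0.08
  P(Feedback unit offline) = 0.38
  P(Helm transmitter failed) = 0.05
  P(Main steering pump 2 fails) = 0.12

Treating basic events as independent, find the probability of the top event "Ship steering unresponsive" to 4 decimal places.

0.5997

P(Followup chain fails) [OR] = 1 − (1−0.25) × (1−0.31) × (1−0.29) = 0.632575
P(Rudder loop inoperative) [AND] = 0.21 × 0.632575 × 0.30 = 0.039852
P(Starboard system fails) [OR] = 1 − (1−0.06) × (1−0.07) = 0.125800
P(Pump set fails) [OR] = 1 − (1−0.08) × (1−0.38) × (1−0.05) × (1−0.12) = 0.523146
P(Ship steering unresponsive) [OR] = 1 − (1−0.039852) × (1−0.125800) × (1−0.523146) = 0.599747
Rounded to 4 decimal places: P(Ship steering unresponsive) ≈ 0.5997.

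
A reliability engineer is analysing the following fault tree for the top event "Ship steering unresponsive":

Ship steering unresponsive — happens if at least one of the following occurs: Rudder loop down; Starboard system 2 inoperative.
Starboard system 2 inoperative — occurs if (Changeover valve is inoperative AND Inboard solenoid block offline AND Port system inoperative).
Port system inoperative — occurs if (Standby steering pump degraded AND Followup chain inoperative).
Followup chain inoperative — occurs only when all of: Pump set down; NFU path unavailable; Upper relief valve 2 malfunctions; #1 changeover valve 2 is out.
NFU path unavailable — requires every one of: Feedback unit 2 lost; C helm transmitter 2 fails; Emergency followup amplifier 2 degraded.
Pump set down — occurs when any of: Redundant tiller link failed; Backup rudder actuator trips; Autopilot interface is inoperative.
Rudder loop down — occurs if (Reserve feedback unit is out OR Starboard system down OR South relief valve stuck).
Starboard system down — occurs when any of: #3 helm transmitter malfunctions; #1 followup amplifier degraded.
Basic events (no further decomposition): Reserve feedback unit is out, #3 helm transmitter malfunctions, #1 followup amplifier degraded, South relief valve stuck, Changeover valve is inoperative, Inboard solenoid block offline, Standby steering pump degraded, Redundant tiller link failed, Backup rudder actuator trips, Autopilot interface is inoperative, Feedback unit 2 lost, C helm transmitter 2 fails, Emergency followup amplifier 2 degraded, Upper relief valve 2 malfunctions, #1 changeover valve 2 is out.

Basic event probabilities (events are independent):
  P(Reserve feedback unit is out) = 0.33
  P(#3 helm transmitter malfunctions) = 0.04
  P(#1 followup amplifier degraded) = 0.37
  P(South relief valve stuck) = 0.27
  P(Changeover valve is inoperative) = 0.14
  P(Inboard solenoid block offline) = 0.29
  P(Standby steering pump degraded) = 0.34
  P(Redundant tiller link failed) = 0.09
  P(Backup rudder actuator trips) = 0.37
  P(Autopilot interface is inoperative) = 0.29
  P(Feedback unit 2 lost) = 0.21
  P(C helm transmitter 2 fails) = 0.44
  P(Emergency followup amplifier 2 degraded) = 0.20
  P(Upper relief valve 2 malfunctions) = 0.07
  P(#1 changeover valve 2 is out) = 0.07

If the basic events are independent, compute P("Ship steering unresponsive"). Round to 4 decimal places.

P(Starboard system down) [OR] = 1 − (1−0.04) × (1−0.37) = 0.395200
P(Rudder loop down) [OR] = 1 − (1−0.33) × (1−0.395200) × (1−0.27) = 0.704192
P(Pump set down) [OR] = 1 − (1−0.09) × (1−0.37) × (1−0.29) = 0.592957
P(NFU path unavailable) [AND] = 0.21 × 0.44 × 0.20 = 0.018480
P(Followup chain inoperative) [AND] = 0.592957 × 0.018480 × 0.07 × 0.07 = 0.000054
P(Port system inoperative) [AND] = 0.34 × 0.000054 = 0.000018
P(Starboard system 2 inoperative) [AND] = 0.14 × 0.29 × 0.000018 = 0.000001
P(Ship steering unresponsive) [OR] = 1 − (1−0.704192) × (1−0.000001) = 0.704192
Rounded to 4 decimal places: P(Ship steering unresponsive) ≈ 0.7042.

0.7042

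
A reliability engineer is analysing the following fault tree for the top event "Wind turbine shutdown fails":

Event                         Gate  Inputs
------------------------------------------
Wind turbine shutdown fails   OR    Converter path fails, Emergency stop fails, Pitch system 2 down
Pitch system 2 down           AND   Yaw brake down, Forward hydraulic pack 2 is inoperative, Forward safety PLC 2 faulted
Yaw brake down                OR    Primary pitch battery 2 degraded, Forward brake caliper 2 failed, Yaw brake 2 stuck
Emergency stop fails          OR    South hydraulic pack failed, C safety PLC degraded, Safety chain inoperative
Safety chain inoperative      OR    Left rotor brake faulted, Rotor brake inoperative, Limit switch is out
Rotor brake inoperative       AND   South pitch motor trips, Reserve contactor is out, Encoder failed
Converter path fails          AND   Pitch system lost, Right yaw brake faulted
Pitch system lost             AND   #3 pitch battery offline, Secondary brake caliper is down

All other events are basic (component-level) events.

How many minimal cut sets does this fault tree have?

9

Pitch system lost [AND]: one cut set from each child combined → 1 × 1 = 1 cut set(s).
Converter path fails [AND]: one cut set from each child combined → 1 × 1 = 1 cut set(s).
Rotor brake inoperative [AND]: one cut set from each child combined → 1 × 1 × 1 = 1 cut set(s).
Safety chain inoperative [OR]: union of children's cut sets → 3 cut set(s).
Emergency stop fails [OR]: union of children's cut sets → 5 cut set(s).
Yaw brake down [OR]: union of children's cut sets → 3 cut set(s).
Pitch system 2 down [AND]: one cut set from each child combined → 3 × 1 × 1 = 3 cut set(s).
Wind turbine shutdown fails [OR]: union of children's cut sets → 9 cut set(s).
Minimal cut sets: {#3 pitch battery offline, Right yaw brake faulted, Secondary brake caliper is down}; {South hydraulic pack failed}; {C safety PLC degraded}; {Left rotor brake faulted}; {Encoder failed, Reserve contactor is out, South pitch motor trips}; {Limit switch is out}; {Forward hydraulic pack 2 is inoperative, Forward safety PLC 2 faulted, Primary pitch battery 2 degraded}; {Forward brake caliper 2 failed, Forward hydraulic pack 2 is inoperative, Forward safety PLC 2 faulted}; {Forward hydraulic pack 2 is inoperative, Forward safety PLC 2 faulted, Yaw brake 2 stuck}.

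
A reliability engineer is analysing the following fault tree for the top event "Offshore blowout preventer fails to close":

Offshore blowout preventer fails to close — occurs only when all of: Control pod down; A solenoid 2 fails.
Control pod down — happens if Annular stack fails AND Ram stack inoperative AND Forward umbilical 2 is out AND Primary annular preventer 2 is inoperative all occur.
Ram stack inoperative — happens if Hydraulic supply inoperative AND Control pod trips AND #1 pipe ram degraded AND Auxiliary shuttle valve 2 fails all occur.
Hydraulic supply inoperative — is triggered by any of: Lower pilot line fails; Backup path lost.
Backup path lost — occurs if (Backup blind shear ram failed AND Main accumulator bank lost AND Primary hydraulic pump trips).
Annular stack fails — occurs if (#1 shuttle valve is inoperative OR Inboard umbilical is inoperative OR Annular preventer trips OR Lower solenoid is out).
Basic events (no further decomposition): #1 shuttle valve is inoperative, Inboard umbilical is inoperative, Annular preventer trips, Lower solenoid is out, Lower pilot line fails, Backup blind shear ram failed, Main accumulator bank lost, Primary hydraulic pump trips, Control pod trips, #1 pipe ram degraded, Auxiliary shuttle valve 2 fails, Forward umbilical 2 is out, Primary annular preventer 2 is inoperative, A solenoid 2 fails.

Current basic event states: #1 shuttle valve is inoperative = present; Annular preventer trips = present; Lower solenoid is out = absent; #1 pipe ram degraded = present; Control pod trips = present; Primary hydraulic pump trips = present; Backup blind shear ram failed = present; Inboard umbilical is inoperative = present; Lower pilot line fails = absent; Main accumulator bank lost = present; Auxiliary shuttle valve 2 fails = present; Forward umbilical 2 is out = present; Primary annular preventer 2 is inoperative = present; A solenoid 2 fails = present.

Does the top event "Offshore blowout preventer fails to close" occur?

Yes

Annular stack fails [OR]: #1 shuttle valve is inoperative=occurs, Inboard umbilical is inoperative=occurs, Annular preventer trips=occurs, Lower solenoid is out=not → at least one input occurs → occurs.
Backup path lost [AND]: Backup blind shear ram failed=occurs, Main accumulator bank lost=occurs, Primary hydraulic pump trips=occurs → all inputs occur → occurs.
Hydraulic supply inoperative [OR]: Lower pilot line fails=not, Backup path lost=occurs → at least one input occurs → occurs.
Ram stack inoperative [AND]: Hydraulic supply inoperative=occurs, Control pod trips=occurs, #1 pipe ram degraded=occurs, Auxiliary shuttle valve 2 fails=occurs → all inputs occur → occurs.
Control pod down [AND]: Annular stack fails=occurs, Ram stack inoperative=occurs, Forward umbilical 2 is out=occurs, Primary annular preventer 2 is inoperative=occurs → all inputs occur → occurs.
Offshore blowout preventer fails to close [AND]: Control pod down=occurs, A solenoid 2 fails=occurs → all inputs occur → occurs.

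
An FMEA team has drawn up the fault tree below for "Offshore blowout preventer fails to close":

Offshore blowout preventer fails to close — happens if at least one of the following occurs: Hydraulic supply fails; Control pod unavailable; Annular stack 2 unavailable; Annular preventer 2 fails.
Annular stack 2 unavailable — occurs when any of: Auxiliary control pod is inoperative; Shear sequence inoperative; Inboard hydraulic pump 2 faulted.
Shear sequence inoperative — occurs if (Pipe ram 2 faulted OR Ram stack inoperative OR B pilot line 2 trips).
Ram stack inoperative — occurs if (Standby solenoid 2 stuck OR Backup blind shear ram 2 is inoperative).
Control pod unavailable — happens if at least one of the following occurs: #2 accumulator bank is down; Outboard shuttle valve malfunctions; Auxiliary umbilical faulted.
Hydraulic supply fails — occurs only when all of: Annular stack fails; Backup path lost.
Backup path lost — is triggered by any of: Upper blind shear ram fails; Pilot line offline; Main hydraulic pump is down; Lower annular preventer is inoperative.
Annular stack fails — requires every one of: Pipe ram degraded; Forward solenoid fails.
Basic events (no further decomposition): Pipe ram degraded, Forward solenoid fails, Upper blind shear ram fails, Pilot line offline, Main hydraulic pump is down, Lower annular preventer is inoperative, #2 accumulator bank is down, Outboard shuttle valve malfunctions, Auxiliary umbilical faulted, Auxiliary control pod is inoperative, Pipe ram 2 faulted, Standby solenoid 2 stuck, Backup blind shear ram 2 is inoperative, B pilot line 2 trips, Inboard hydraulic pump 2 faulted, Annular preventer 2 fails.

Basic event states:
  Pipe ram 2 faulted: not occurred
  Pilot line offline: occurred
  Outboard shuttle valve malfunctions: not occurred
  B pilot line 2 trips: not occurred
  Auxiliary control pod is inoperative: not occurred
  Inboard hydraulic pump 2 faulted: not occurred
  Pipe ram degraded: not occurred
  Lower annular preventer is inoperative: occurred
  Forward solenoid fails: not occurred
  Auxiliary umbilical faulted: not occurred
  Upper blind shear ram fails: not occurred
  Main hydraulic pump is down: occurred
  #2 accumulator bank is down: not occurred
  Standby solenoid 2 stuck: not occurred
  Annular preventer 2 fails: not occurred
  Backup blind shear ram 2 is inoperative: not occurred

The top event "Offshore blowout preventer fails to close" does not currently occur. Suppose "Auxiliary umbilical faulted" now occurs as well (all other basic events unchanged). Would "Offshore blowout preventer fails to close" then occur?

Counterfactual: set "Auxiliary umbilical faulted" to occurred.
Annular stack fails [AND]: Pipe ram degraded=not, Forward solenoid fails=not → not all inputs occur → does not occur.
Backup path lost [OR]: Upper blind shear ram fails=not, Pilot line offline=occurs, Main hydraulic pump is down=occurs, Lower annular preventer is inoperative=occurs → at least one input occurs → occurs.
Hydraulic supply fails [AND]: Annular stack fails=not, Backup path lost=occurs → not all inputs occur → does not occur.
Control pod unavailable [OR]: #2 accumulator bank is down=not, Outboard shuttle valve malfunctions=not, Auxiliary umbilical faulted=occurs → at least one input occurs → occurs.
Ram stack inoperative [OR]: Standby solenoid 2 stuck=not, Backup blind shear ram 2 is inoperative=not → no input occurs → does not occur.
Shear sequence inoperative [OR]: Pipe ram 2 faulted=not, Ram stack inoperative=not, B pilot line 2 trips=not → no input occurs → does not occur.
Annular stack 2 unavailable [OR]: Auxiliary control pod is inoperative=not, Shear sequence inoperative=not, Inboard hydraulic pump 2 faulted=not → no input occurs → does not occur.
Offshore blowout preventer fails to close [OR]: Hydraulic supply fails=not, Control pod unavailable=occurs, Annular stack 2 unavailable=not, Annular preventer 2 fails=not → at least one input occurs → occurs.

Yes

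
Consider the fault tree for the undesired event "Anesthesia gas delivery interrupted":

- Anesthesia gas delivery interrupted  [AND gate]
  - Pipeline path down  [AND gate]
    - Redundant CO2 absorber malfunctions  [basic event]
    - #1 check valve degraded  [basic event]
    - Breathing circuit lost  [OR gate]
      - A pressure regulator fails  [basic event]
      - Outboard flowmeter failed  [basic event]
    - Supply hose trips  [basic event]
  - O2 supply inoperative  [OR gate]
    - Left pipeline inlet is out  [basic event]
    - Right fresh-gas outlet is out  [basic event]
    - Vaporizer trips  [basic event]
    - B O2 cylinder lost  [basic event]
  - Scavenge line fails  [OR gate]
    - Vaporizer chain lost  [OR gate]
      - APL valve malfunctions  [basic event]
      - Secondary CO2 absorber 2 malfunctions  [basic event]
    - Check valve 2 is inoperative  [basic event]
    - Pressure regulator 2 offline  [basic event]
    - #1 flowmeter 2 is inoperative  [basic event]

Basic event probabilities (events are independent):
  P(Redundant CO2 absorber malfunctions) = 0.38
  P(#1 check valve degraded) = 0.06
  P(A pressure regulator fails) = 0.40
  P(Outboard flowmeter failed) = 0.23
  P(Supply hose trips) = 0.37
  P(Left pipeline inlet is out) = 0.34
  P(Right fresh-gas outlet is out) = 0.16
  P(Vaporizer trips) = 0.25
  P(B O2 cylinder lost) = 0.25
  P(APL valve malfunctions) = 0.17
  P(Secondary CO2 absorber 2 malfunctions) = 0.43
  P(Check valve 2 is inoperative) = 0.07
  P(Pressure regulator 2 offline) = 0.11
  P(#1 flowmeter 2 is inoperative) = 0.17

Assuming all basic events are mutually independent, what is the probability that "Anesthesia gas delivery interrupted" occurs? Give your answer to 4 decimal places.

P(Breathing circuit lost) [OR] = 1 − (1−0.40) × (1−0.23) = 0.538000
P(Pipeline path down) [AND] = 0.38 × 0.06 × 0.538000 × 0.37 = 0.004539
P(O2 supply inoperative) [OR] = 1 − (1−0.34) × (1−0.16) × (1−0.25) × (1−0.25) = 0.688150
P(Vaporizer chain lost) [OR] = 1 − (1−0.17) × (1−0.43) = 0.526900
P(Scavenge line fails) [OR] = 1 − (1−0.526900) × (1−0.07) × (1−0.11) × (1−0.17) = 0.674985
P(Anesthesia gas delivery interrupted) [AND] = 0.004539 × 0.688150 × 0.674985 = 0.002108
Rounded to 4 decimal places: P(Anesthesia gas delivery interrupted) ≈ 0.0021.

0.0021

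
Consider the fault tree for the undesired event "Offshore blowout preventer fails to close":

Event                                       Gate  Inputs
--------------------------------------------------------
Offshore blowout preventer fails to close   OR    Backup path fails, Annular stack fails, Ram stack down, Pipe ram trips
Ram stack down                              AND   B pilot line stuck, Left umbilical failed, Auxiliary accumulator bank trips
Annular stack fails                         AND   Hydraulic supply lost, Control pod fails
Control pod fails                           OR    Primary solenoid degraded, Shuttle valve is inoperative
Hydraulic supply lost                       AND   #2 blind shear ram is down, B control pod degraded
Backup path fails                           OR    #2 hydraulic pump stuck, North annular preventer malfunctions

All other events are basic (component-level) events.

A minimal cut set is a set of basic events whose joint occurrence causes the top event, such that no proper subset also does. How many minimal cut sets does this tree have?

Backup path fails [OR]: union of children's cut sets → 2 cut set(s).
Hydraulic supply lost [AND]: one cut set from each child combined → 1 × 1 = 1 cut set(s).
Control pod fails [OR]: union of children's cut sets → 2 cut set(s).
Annular stack fails [AND]: one cut set from each child combined → 1 × 2 = 2 cut set(s).
Ram stack down [AND]: one cut set from each child combined → 1 × 1 × 1 = 1 cut set(s).
Offshore blowout preventer fails to close [OR]: union of children's cut sets → 6 cut set(s).
Minimal cut sets: {#2 hydraulic pump stuck}; {North annular preventer malfunctions}; {#2 blind shear ram is down, B control pod degraded, Primary solenoid degraded}; {#2 blind shear ram is down, B control pod degraded, Shuttle valve is inoperative}; {Auxiliary accumulator bank trips, B pilot line stuck, Left umbilical failed}; {Pipe ram trips}.

6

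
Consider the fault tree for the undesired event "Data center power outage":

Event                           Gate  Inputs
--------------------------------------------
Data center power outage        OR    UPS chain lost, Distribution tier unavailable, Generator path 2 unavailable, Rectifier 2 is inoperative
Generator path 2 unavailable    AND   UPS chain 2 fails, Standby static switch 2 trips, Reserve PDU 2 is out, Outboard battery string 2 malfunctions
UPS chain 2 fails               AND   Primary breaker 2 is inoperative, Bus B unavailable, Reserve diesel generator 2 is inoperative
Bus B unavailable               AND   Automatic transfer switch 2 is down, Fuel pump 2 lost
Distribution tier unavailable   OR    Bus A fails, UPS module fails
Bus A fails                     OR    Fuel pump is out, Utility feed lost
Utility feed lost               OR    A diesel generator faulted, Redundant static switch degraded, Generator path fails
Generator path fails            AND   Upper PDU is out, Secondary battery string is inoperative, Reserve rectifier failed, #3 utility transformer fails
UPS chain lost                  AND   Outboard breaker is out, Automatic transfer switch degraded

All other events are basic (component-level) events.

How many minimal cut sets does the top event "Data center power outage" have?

UPS chain lost [AND]: one cut set from each child combined → 1 × 1 = 1 cut set(s).
Generator path fails [AND]: one cut set from each child combined → 1 × 1 × 1 × 1 = 1 cut set(s).
Utility feed lost [OR]: union of children's cut sets → 3 cut set(s).
Bus A fails [OR]: union of children's cut sets → 4 cut set(s).
Distribution tier unavailable [OR]: union of children's cut sets → 5 cut set(s).
Bus B unavailable [AND]: one cut set from each child combined → 1 × 1 = 1 cut set(s).
UPS chain 2 fails [AND]: one cut set from each child combined → 1 × 1 × 1 = 1 cut set(s).
Generator path 2 unavailable [AND]: one cut set from each child combined → 1 × 1 × 1 × 1 = 1 cut set(s).
Data center power outage [OR]: union of children's cut sets → 8 cut set(s).
Minimal cut sets: {Automatic transfer switch degraded, Outboard breaker is out}; {Fuel pump is out}; {A diesel generator faulted}; {Redundant static switch degraded}; {#3 utility transformer fails, Reserve rectifier failed, Secondary battery string is inoperative, Upper PDU is out}; {UPS module fails}; {Automatic transfer switch 2 is down, Fuel pump 2 lost, Outboard battery string 2 malfunctions, Primary breaker 2 is inoperative, Reserve PDU 2 is out, Reserve diesel generator 2 is inoperative, Standby static switch 2 trips}; {Rectifier 2 is inoperative}.

8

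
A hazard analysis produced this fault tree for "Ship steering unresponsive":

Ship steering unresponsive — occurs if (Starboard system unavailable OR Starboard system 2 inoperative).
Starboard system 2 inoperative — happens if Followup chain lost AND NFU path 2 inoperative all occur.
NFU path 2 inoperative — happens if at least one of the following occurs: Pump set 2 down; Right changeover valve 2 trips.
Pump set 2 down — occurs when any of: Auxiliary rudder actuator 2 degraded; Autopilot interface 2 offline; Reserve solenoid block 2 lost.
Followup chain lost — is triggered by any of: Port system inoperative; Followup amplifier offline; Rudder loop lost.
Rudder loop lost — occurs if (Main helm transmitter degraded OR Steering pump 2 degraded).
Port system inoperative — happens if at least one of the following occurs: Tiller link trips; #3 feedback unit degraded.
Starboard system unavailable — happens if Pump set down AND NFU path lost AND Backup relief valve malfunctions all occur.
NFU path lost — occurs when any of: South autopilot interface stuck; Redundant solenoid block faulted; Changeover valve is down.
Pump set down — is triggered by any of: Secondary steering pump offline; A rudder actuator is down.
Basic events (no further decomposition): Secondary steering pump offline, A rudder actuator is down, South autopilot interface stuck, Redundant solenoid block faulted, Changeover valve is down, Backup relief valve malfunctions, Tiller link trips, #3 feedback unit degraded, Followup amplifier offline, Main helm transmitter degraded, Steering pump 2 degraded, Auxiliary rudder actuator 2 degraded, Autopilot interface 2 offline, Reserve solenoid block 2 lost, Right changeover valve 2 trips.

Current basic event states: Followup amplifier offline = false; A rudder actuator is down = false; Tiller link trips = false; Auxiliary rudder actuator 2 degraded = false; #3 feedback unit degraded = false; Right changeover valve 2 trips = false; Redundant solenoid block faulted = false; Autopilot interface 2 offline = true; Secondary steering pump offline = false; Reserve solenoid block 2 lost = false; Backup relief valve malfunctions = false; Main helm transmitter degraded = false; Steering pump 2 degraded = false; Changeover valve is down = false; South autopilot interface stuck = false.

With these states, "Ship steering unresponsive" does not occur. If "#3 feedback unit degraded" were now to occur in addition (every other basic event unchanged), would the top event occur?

Yes

Counterfactual: set "#3 feedback unit degraded" to occurred.
Pump set down [OR]: Secondary steering pump offline=not, A rudder actuator is down=not → no input occurs → does not occur.
NFU path lost [OR]: South autopilot interface stuck=not, Redundant solenoid block faulted=not, Changeover valve is down=not → no input occurs → does not occur.
Starboard system unavailable [AND]: Pump set down=not, NFU path lost=not, Backup relief valve malfunctions=not → not all inputs occur → does not occur.
Port system inoperative [OR]: Tiller link trips=not, #3 feedback unit degraded=occurs → at least one input occurs → occurs.
Rudder loop lost [OR]: Main helm transmitter degraded=not, Steering pump 2 degraded=not → no input occurs → does not occur.
Followup chain lost [OR]: Port system inoperative=occurs, Followup amplifier offline=not, Rudder loop lost=not → at least one input occurs → occurs.
Pump set 2 down [OR]: Auxiliary rudder actuator 2 degraded=not, Autopilot interface 2 offline=occurs, Reserve solenoid block 2 lost=not → at least one input occurs → occurs.
NFU path 2 inoperative [OR]: Pump set 2 down=occurs, Right changeover valve 2 trips=not → at least one input occurs → occurs.
Starboard system 2 inoperative [AND]: Followup chain lost=occurs, NFU path 2 inoperative=occurs → all inputs occur → occurs.
Ship steering unresponsive [OR]: Starboard system unavailable=not, Starboard system 2 inoperative=occurs → at least one input occurs → occurs.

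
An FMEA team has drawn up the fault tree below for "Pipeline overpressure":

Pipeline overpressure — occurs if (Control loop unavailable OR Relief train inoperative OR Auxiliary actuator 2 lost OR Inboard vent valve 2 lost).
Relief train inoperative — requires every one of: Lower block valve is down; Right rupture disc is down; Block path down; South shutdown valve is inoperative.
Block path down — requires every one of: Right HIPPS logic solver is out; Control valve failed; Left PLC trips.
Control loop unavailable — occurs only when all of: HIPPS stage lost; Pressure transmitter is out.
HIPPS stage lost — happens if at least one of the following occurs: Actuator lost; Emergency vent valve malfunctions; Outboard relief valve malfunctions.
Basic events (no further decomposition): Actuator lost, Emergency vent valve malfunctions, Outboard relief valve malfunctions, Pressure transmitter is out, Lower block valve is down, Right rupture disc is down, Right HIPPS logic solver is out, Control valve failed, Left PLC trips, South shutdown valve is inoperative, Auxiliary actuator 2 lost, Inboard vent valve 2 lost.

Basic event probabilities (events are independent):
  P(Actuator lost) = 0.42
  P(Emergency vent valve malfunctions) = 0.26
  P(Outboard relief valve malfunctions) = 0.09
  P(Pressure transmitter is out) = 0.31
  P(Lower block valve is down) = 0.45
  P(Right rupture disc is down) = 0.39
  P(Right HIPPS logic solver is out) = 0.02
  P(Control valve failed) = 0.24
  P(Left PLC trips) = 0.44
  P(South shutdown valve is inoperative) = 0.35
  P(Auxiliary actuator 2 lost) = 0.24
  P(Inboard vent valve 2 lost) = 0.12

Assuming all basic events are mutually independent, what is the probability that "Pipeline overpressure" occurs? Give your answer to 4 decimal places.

0.4576

P(HIPPS stage lost) [OR] = 1 − (1−0.42) × (1−0.26) × (1−0.09) = 0.609428
P(Control loop unavailable) [AND] = 0.609428 × 0.31 = 0.188923
P(Block path down) [AND] = 0.02 × 0.24 × 0.44 = 0.002112
P(Relief train inoperative) [AND] = 0.45 × 0.39 × 0.002112 × 0.35 = 0.000130
P(Pipeline overpressure) [OR] = 1 − (1−0.188923) × (1−0.000130) × (1−0.24) × (1−0.12) = 0.457622
Rounded to 4 decimal places: P(Pipeline overpressure) ≈ 0.4576.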